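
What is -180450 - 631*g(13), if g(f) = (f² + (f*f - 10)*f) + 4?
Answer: -1593890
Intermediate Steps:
g(f) = 4 + f² + f*(-10 + f²) (g(f) = (f² + (f² - 10)*f) + 4 = (f² + (-10 + f²)*f) + 4 = (f² + f*(-10 + f²)) + 4 = 4 + f² + f*(-10 + f²))
-180450 - 631*g(13) = -180450 - 631*(4 + 13² + 13³ - 10*13) = -180450 - 631*(4 + 169 + 2197 - 130) = -180450 - 631*2240 = -180450 - 1*1413440 = -180450 - 1413440 = -1593890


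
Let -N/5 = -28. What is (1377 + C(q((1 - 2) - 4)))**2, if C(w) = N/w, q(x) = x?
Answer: 1819801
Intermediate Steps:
N = 140 (N = -5*(-28) = 140)
C(w) = 140/w
(1377 + C(q((1 - 2) - 4)))**2 = (1377 + 140/((1 - 2) - 4))**2 = (1377 + 140/(-1 - 4))**2 = (1377 + 140/(-5))**2 = (1377 + 140*(-1/5))**2 = (1377 - 28)**2 = 1349**2 = 1819801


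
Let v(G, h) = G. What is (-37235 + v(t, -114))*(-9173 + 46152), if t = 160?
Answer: -1370996425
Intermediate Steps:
(-37235 + v(t, -114))*(-9173 + 46152) = (-37235 + 160)*(-9173 + 46152) = -37075*36979 = -1370996425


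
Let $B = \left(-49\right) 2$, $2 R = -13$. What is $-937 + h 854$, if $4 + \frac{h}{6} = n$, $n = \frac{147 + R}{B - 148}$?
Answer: $- \frac{998740}{41} \approx -24360.0$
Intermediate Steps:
$R = - \frac{13}{2}$ ($R = \frac{1}{2} \left(-13\right) = - \frac{13}{2} \approx -6.5$)
$B = -98$
$n = - \frac{281}{492}$ ($n = \frac{147 - \frac{13}{2}}{-98 - 148} = \frac{281}{2 \left(-246\right)} = \frac{281}{2} \left(- \frac{1}{246}\right) = - \frac{281}{492} \approx -0.57114$)
$h = - \frac{2249}{82}$ ($h = -24 + 6 \left(- \frac{281}{492}\right) = -24 - \frac{281}{82} = - \frac{2249}{82} \approx -27.427$)
$-937 + h 854 = -937 - \frac{960323}{41} = - \frac{998740}{41}$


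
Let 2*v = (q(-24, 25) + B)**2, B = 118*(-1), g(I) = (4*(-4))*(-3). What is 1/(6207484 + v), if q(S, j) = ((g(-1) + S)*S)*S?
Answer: 1/100134702 ≈ 9.9866e-9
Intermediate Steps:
g(I) = 48 (g(I) = -16*(-3) = 48)
B = -118
q(S, j) = S**2*(48 + S) (q(S, j) = ((48 + S)*S)*S = (S*(48 + S))*S = S**2*(48 + S))
v = 93927218 (v = ((-24)**2*(48 - 24) - 118)**2/2 = (576*24 - 118)**2/2 = (13824 - 118)**2/2 = (1/2)*13706**2 = (1/2)*187854436 = 93927218)
1/(6207484 + v) = 1/(6207484 + 93927218) = 1/100134702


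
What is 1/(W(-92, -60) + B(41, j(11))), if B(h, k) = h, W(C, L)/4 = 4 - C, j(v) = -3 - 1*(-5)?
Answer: 1/425 ≈ 0.0023529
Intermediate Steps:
j(v) = 2 (j(v) = -3 + 5 = 2)
W(C, L) = 16 - 4*C (W(C, L) = 4*(4 - C) = 16 - 4*C)
1/(W(-92, -60) + B(41, j(11))) = 1/((16 - 4*(-92)) + 41) = 1/((16 + 368) + 41) = 1/(384 + 41) = 1/425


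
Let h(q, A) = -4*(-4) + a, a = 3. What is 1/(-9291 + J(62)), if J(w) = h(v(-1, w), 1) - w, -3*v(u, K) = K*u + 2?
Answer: -1/9334 ≈ -0.00010714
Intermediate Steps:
v(u, K) = -⅔ - K*u/3 (v(u, K) = -(K*u + 2)/3 = -(2 + K*u)/3 = -⅔ - K*u/3)
h(q, A) = 19 (h(q, A) = -4*(-4) + 3 = 16 + 3 = 19)
J(w) = 19 - w
1/(-9291 + J(62)) = 1/(-9291 + (19 - 1*62)) = 1/(-9291 + (19 - 62)) = 1/(-9291 - 43) = 1/(-9334) = -1/9334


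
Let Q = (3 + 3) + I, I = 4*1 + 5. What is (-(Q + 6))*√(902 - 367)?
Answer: -21*√535 ≈ -485.73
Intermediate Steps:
I = 9 (I = 4 + 5 = 9)
Q = 15 (Q = (3 + 3) + 9 = 6 + 9 = 15)
(-(Q + 6))*√(902 - 367) = (-(15 + 6))*√(902 - 367) = (-1*21)*√535 = -21*√535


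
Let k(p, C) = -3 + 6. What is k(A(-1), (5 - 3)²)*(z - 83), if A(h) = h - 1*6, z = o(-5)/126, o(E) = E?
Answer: -10463/42 ≈ -249.12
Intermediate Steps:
z = -5/126 ≈ -0.039683
A(h) = -6 + h (A(h) = h - 6 = -6 + h)
k(p, C) = 3
k(A(-1), (5 - 3)²)*(z - 83) = 3*(-5/126 - 83) = 3*(-10463/126) = -10463/42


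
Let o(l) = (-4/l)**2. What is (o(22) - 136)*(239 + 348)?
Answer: -9657324/121 ≈ -79813.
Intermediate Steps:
o(l) = 16/l**2
(o(22) - 136)*(239 + 348) = (16/22**2 - 136)*(239 + 348) = (16*(1/484) - 136)*587 = (4/121 - 136)*587 = -16452/121*587 = -9657324/121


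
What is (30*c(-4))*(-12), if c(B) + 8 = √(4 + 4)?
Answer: 2880 - 720*√2 ≈ 1861.8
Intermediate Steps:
c(B) = -8 + 2*√2 (c(B) = -8 + √(4 + 4) = -8 + √8 = -8 + 2*√2)
(30*c(-4))*(-12) = (30*(-8 + 2*√2))*(-12) = (-240 + 60*√2)*(-12) = 2880 - 720*√2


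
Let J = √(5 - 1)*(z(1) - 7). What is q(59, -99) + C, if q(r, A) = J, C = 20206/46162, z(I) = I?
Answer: -266869/23081 ≈ -11.562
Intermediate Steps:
C = 10103/23081 (C = 20206*(1/46162) = 10103/23081 ≈ 0.43772)
J = -12 (J = √(5 - 1)*(1 - 7) = √4*(-6) = 2*(-6) = -12)
q(r, A) = -12
q(59, -99) + C = -12 + 10103/23081 = -266869/23081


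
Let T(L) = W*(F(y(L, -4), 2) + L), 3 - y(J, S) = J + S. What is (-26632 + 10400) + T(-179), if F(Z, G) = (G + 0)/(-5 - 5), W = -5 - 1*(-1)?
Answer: -77576/5 ≈ -15515.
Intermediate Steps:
W = -4 (W = -5 + 1 = -4)
y(J, S) = 3 - J - S (y(J, S) = 3 - (J + S) = 3 + (-J - S) = 3 - J - S)
F(Z, G) = -G/10 (F(Z, G) = G/(-10) = G*(-⅒) = -G/10)
T(L) = ⅘ - 4*L (T(L) = -4*(-⅒*2 + L) = -4*(-⅕ + L) = ⅘ - 4*L)
(-26632 + 10400) + T(-179) = (-26632 + 10400) + (⅘ - 4*(-179)) = -16232 + (⅘ + 716) = -16232 + 3584/5 = -77576/5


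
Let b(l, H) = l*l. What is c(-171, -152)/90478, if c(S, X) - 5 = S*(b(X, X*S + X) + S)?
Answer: -1960769/45239 ≈ -43.342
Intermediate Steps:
b(l, H) = l²
c(S, X) = 5 + S*(S + X²) (c(S, X) = 5 + S*(X² + S) = 5 + S*(S + X²))
c(-171, -152)/90478 = (5 + (-171)² - 171*(-152)²)/90478 = (5 + 29241 - 171*23104)*(1/90478) = (5 + 29241 - 3950784)*(1/90478) = -3921538*1/90478 = -1960769/45239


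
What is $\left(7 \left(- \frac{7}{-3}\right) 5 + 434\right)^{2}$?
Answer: $\frac{2393209}{9} \approx 2.6591 \cdot 10^{5}$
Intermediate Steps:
$\left(7 \left(- \frac{7}{-3}\right) 5 + 434\right)^{2} = \left(7 \left(\left(-7\right) \left(- \frac{1}{3}\right)\right) 5 + 434\right)^{2} = \left(7 \cdot \frac{7}{3} \cdot 5 + 434\right)^{2} = \left(\frac{49}{3} \cdot 5 + 434\right)^{2} = \left(\frac{245}{3} + 434\right)^{2} = \left(\frac{1547}{3}\right)^{2} = \frac{2393209}{9}$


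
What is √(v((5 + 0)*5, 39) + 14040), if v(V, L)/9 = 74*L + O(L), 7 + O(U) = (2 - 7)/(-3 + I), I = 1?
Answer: 9*√1974/2 ≈ 199.93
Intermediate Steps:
O(U) = -9/2 (O(U) = -7 + (2 - 7)/(-3 + 1) = -7 - 5/(-2) = -7 - 5*(-½) = -7 + 5/2 = -9/2)
v(V, L) = -81/2 + 666*L (v(V, L) = 9*(74*L - 9/2) = 9*(-9/2 + 74*L) = -81/2 + 666*L)
√(v((5 + 0)*5, 39) + 14040) = √((-81/2 + 666*39) + 14040) = √((-81/2 + 25974) + 14040) = √(51867/2 + 14040) = √(79947/2) = 9*√1974/2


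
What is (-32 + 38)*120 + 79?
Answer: 799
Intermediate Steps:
(-32 + 38)*120 + 79 = 6*120 + 79 = 720 + 79 = 799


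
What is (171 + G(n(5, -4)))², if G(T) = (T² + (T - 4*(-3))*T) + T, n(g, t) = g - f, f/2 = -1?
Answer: 129600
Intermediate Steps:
f = -2 (f = 2*(-1) = -2)
n(g, t) = 2 + g (n(g, t) = g - 1*(-2) = g + 2 = 2 + g)
G(T) = T + T² + T*(12 + T) (G(T) = (T² + (T + 12)*T) + T = (T² + (12 + T)*T) + T = (T² + T*(12 + T)) + T = T + T² + T*(12 + T))
(171 + G(n(5, -4)))² = (171 + (2 + 5)*(13 + 2*(2 + 5)))² = (171 + 7*(13 + 2*7))² = (171 + 7*(13 + 14))² = (171 + 7*27)² = (171 + 189)² = 360² = 129600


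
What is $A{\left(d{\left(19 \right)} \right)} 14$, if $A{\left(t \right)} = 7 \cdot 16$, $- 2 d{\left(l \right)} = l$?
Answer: $1568$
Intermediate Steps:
$d{\left(l \right)} = - \frac{l}{2}$
$A{\left(t \right)} = 112$
$A{\left(d{\left(19 \right)} \right)} 14 = 112 \cdot 14 = 1568$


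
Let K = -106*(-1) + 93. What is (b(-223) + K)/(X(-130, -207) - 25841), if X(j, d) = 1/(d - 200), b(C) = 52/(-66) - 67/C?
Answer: -27025799/3518032836 ≈ -0.0076821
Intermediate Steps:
b(C) = -26/33 - 67/C (b(C) = 52*(-1/66) - 67/C = -26/33 - 67/C)
K = 199 (K = 106 + 93 = 199)
X(j, d) = 1/(-200 + d)
(b(-223) + K)/(X(-130, -207) - 25841) = ((-26/33 - 67/(-223)) + 199)/(1/(-200 - 207) - 25841) = ((-26/33 - 67*(-1/223)) + 199)/(1/(-407) - 25841) = ((-26/33 + 67/223) + 199)/(-1/407 - 25841) = (-3587/7359 + 199)/(-10517288/407) = (1460854/7359)*(-407/10517288) = -27025799/3518032836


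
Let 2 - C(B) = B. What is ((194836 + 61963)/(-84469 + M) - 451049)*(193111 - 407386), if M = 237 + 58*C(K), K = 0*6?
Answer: 8129742310344825/84116 ≈ 9.6649e+10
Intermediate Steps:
K = 0
C(B) = 2 - B
M = 353 (M = 237 + 58*(2 - 1*0) = 237 + 58*(2 + 0) = 237 + 58*2 = 237 + 116 = 353)
((194836 + 61963)/(-84469 + M) - 451049)*(193111 - 407386) = ((194836 + 61963)/(-84469 + 353) - 451049)*(193111 - 407386) = (256799/(-84116) - 451049)*(-214275) = (256799*(-1/84116) - 451049)*(-214275) = (-256799/84116 - 451049)*(-214275) = -37940694483/84116*(-214275) = 8129742310344825/84116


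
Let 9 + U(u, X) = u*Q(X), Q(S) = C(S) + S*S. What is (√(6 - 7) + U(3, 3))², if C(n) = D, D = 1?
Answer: (21 + I)² ≈ 440.0 + 42.0*I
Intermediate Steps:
C(n) = 1
Q(S) = 1 + S² (Q(S) = 1 + S*S = 1 + S²)
U(u, X) = -9 + u*(1 + X²)
(√(6 - 7) + U(3, 3))² = (√(6 - 7) + (-9 + 3*(1 + 3²)))² = (√(-1) + (-9 + 3*(1 + 9)))² = (I + (-9 + 3*10))² = (I + (-9 + 30))² = (I + 21)² = (21 + I)²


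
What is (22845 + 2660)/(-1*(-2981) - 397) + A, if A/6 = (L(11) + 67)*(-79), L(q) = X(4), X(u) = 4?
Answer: -86936431/2584 ≈ -33644.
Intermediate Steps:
L(q) = 4
A = -33654 (A = 6*((4 + 67)*(-79)) = 6*(71*(-79)) = 6*(-5609) = -33654)
(22845 + 2660)/(-1*(-2981) - 397) + A = (22845 + 2660)/(-1*(-2981) - 397) - 33654 = 25505/(2981 - 397) - 33654 = 25505/2584 - 33654 = -86936431/2584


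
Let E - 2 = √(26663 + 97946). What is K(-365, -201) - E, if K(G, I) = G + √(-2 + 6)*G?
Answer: -1450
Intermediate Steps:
K(G, I) = 3*G (K(G, I) = G + √4*G = G + 2*G = 3*G)
E = 355 (E = 2 + √(26663 + 97946) = 2 + √124609 = 2 + 353 = 355)
K(-365, -201) - E = 3*(-365) - 1*355 = -1095 - 355 = -1450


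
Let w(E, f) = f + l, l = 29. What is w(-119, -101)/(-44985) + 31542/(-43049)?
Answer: -471939114/645519755 ≈ -0.73110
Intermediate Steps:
w(E, f) = 29 + f (w(E, f) = f + 29 = 29 + f)
w(-119, -101)/(-44985) + 31542/(-43049) = (29 - 101)/(-44985) + 31542/(-43049) = -72*(-1/44985) + 31542*(-1/43049) = 24/14995 - 31542/43049 = -471939114/645519755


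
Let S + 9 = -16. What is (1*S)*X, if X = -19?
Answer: 475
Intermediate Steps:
S = -25 (S = -9 - 16 = -25)
(1*S)*X = (1*(-25))*(-19) = -25*(-19) = 475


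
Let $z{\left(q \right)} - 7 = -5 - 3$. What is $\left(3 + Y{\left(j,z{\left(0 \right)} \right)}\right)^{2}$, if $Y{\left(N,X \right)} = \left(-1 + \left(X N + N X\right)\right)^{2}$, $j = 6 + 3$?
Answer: $132496$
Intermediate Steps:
$z{\left(q \right)} = -1$ ($z{\left(q \right)} = 7 - 8 = -1$)
$j = 9$
$Y{\left(N,X \right)} = \left(-1 + 2 N X\right)^{2}$ ($Y{\left(N,X \right)} = \left(-1 + \left(N X + N X\right)\right)^{2} = \left(-1 + 2 N X\right)^{2}$)
$\left(3 + Y{\left(j,z{\left(0 \right)} \right)}\right)^{2} = \left(3 + \left(-1 + 2 \cdot 9 \left(-1\right)\right)^{2}\right)^{2} = \left(3 + \left(-1 - 18\right)^{2}\right)^{2} = \left(3 + \left(-19\right)^{2}\right)^{2} = \left(3 + 361\right)^{2} = 364^{2} = 132496$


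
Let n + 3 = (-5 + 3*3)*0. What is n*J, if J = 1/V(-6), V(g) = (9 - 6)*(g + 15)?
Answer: -⅑ ≈ -0.11111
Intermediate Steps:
V(g) = 45 + 3*g (V(g) = 3*(15 + g) = 45 + 3*g)
J = 1/27 (J = 1/(45 + 3*(-6)) = 1/(45 - 18) = 1/27 ≈ 0.037037)
n = -3 (n = -3 + (-5 + 3*3)*0 = -3 + (-5 + 9)*0 = -3 + 4*0 = -3 + 0 = -3)
n*J = -3*1/27 = -⅑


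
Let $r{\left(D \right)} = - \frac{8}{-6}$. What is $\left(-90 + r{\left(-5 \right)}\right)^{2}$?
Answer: $\frac{70756}{9} \approx 7861.8$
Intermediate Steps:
$r{\left(D \right)} = \frac{4}{3}$ ($r{\left(D \right)} = \left(-8\right) \left(- \frac{1}{6}\right) = \frac{4}{3}$)
$\left(-90 + r{\left(-5 \right)}\right)^{2} = \left(-90 + \frac{4}{3}\right)^{2} = \left(- \frac{266}{3}\right)^{2} = \frac{70756}{9}$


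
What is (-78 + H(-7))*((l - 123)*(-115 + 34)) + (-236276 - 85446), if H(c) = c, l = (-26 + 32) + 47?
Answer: -803672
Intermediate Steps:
l = 53 (l = 6 + 47 = 53)
(-78 + H(-7))*((l - 123)*(-115 + 34)) + (-236276 - 85446) = (-78 - 7)*((53 - 123)*(-115 + 34)) + (-236276 - 85446) = -(-5950)*(-81) - 321722 = -85*5670 - 321722 = -481950 - 321722 = -803672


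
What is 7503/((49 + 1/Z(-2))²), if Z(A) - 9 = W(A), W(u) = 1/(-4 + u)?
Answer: 21075927/6775609 ≈ 3.1106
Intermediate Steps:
Z(A) = 9 + 1/(-4 + A)
7503/((49 + 1/Z(-2))²) = 7503/((49 + 1/((-35 + 9*(-2))/(-4 - 2)))²) = 7503/((49 + 1/((-35 - 18)/(-6)))²) = 7503/((49 + 1/(-⅙*(-53)))²) = 7503/((49 + 1/(53/6))²) = 7503/((49 + 6/53)²) = 7503/((2603/53)²) = 7503/(6775609/2809) = 7503*(2809/6775609) = 21075927/6775609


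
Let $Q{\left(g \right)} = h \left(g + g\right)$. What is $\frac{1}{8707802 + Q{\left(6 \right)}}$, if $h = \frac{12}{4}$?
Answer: $\frac{1}{8707838} \approx 1.1484 \cdot 10^{-7}$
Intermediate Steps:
$h = 3$ ($h = 12 \cdot \frac{1}{4} = 3$)
$Q{\left(g \right)} = 6 g$ ($Q{\left(g \right)} = 3 \left(g + g\right) = 3 \cdot 2 g = 6 g$)
$\frac{1}{8707802 + Q{\left(6 \right)}} = \frac{1}{8707802 + 6 \cdot 6} = \frac{1}{8707802 + 36} = \frac{1}{8707838}$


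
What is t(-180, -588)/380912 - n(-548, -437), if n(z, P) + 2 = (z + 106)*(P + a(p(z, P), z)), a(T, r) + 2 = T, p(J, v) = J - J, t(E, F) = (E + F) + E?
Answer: -18477660445/95228 ≈ -1.9404e+5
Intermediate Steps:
t(E, F) = F + 2*E
p(J, v) = 0
a(T, r) = -2 + T
n(z, P) = -2 + (-2 + P)*(106 + z) (n(z, P) = -2 + (z + 106)*(P + (-2 + 0)) = -2 + (106 + z)*(P - 2) = -2 + (106 + z)*(-2 + P) = -2 + (-2 + P)*(106 + z))
t(-180, -588)/380912 - n(-548, -437) = (-588 + 2*(-180))/380912 - (-214 - 2*(-548) + 106*(-437) - 437*(-548)) = (-588 - 360)*(1/380912) - (-214 + 1096 - 46322 + 239476) = -948*1/380912 - 1*194036 = -237/95228 - 194036 = -18477660445/95228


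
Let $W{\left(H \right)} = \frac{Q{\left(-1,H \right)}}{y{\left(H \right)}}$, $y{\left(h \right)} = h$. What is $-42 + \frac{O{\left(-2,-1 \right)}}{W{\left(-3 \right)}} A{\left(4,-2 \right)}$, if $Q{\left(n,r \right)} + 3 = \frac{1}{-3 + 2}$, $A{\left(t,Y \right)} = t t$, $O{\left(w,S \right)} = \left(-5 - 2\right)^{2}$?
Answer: $546$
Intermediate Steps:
$O{\left(w,S \right)} = 49$ ($O{\left(w,S \right)} = \left(-7\right)^{2} = 49$)
$A{\left(t,Y \right)} = t^{2}$
$Q{\left(n,r \right)} = -4$ ($Q{\left(n,r \right)} = -3 + \frac{1}{-3 + 2} = -3 + \frac{1}{-1} = -3 - 1 = -4$)
$W{\left(H \right)} = - \frac{4}{H}$
$-42 + \frac{O{\left(-2,-1 \right)}}{W{\left(-3 \right)}} A{\left(4,-2 \right)} = -42 + \frac{49}{\left(-4\right) \frac{1}{-3}} \cdot 4^{2} = -42 + \frac{49}{\left(-4\right) \left(- \frac{1}{3}\right)} 16 = -42 + \frac{49}{\frac{4}{3}} \cdot 16 = -42 + 49 \cdot \frac{3}{4} \cdot 16 = -42 + \frac{147}{4} \cdot 16 = -42 + 588 = 546$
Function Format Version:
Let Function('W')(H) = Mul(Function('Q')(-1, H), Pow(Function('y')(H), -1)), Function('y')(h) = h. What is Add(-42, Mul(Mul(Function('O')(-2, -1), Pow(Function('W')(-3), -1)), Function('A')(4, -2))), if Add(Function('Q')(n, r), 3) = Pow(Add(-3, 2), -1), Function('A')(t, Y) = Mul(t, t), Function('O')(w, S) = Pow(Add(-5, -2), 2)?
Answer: 546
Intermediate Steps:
Function('O')(w, S) = 49 (Function('O')(w, S) = Pow(-7, 2) = 49)
Function('A')(t, Y) = Pow(t, 2)
Function('Q')(n, r) = -4 (Function('Q')(n, r) = Add(-3, Pow(Add(-3, 2), -1)) = Add(-3, Pow(-1, -1)) = Add(-3, -1) = -4)
Function('W')(H) = Mul(-4, Pow(H, -1))
Add(-42, Mul(Mul(Function('O')(-2, -1), Pow(Function('W')(-3), -1)), Function('A')(4, -2))) = Add(-42, Mul(Mul(49, Pow(Mul(-4, Pow(-3, -1)), -1)), Pow(4, 2))) = Add(-42, Mul(Mul(49, Pow(Mul(-4, Rational(-1, 3)), -1)), 16)) = Add(-42, Mul(Mul(49, Pow(Rational(4, 3), -1)), 16)) = Add(-42, Mul(Mul(49, Rational(3, 4)), 16)) = Add(-42, Mul(Rational(147, 4), 16)) = Add(-42, 588) = 546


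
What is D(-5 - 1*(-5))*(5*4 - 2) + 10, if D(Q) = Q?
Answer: 10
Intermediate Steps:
D(-5 - 1*(-5))*(5*4 - 2) + 10 = (-5 - 1*(-5))*(5*4 - 2) + 10 = (-5 + 5)*(20 - 2) + 10 = 0*18 + 10 = 0 + 10 = 10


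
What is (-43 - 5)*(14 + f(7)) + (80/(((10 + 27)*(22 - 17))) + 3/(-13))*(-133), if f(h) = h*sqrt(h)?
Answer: -336133/481 - 336*sqrt(7) ≈ -1587.8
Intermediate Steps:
f(h) = h**(3/2)
(-43 - 5)*(14 + f(7)) + (80/(((10 + 27)*(22 - 17))) + 3/(-13))*(-133) = (-43 - 5)*(14 + 7**(3/2)) + (80/(((10 + 27)*(22 - 17))) + 3/(-13))*(-133) = -48*(14 + 7*sqrt(7)) + (80/((37*5)) + 3*(-1/13))*(-133) = (-672 - 336*sqrt(7)) + (80/185 - 3/13)*(-133) = (-672 - 336*sqrt(7)) + (80*(1/185) - 3/13)*(-133) = (-672 - 336*sqrt(7)) + (16/37 - 3/13)*(-133) = (-672 - 336*sqrt(7)) + (97/481)*(-133) = (-672 - 336*sqrt(7)) - 12901/481 = -336133/481 - 336*sqrt(7)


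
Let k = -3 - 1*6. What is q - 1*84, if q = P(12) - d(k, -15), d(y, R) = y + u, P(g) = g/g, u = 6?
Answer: -80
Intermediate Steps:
P(g) = 1
k = -9 (k = -3 - 6 = -9)
d(y, R) = 6 + y (d(y, R) = y + 6 = 6 + y)
q = 4 (q = 1 - (6 - 9) = 1 - 1*(-3) = 1 + 3 = 4)
q - 1*84 = 4 - 1*84 = 4 - 84 = -80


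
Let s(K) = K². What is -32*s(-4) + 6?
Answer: -506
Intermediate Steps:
-32*s(-4) + 6 = -32*(-4)² + 6 = -32*16 + 6 = -512 + 6 = -506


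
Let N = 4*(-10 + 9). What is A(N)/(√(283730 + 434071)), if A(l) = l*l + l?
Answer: 4*√14649/34181 ≈ 0.014164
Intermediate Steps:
N = -4 (N = 4*(-1) = -4)
A(l) = l + l² (A(l) = l² + l = l + l²)
A(N)/(√(283730 + 434071)) = (-4*(1 - 4))/(√(283730 + 434071)) = (-4*(-3))/(√717801) = 12/((7*√14649)) = 12*(√14649/102543) = 4*√14649/34181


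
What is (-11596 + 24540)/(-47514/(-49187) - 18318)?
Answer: -39792283/56309997 ≈ -0.70667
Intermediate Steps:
(-11596 + 24540)/(-47514/(-49187) - 18318) = 12944/(-47514*(-1/49187) - 18318) = 12944/(47514/49187 - 18318) = 12944/(-900959952/49187) = 12944*(-49187/900959952) = -39792283/56309997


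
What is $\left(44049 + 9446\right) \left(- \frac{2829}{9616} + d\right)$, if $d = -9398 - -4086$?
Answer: $- \frac{2732686208395}{9616} \approx -2.8418 \cdot 10^{8}$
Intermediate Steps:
$d = -5312$ ($d = -9398 + 4086 = -5312$)
$\left(44049 + 9446\right) \left(- \frac{2829}{9616} + d\right) = \left(44049 + 9446\right) \left(- \frac{2829}{9616} - 5312\right) = 53495 \left(\left(-2829\right) \frac{1}{9616} - 5312\right) = 53495 \left(- \frac{2829}{9616} - 5312\right) = 53495 \left(- \frac{51083021}{9616}\right) = - \frac{2732686208395}{9616}$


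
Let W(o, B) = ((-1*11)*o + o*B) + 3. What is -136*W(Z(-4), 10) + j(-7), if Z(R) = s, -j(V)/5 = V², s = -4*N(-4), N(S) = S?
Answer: 1523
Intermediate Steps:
s = 16 (s = -4*(-4) = 16)
j(V) = -5*V²
Z(R) = 16
W(o, B) = 3 - 11*o + B*o (W(o, B) = (-11*o + B*o) + 3 = 3 - 11*o + B*o)
-136*W(Z(-4), 10) + j(-7) = -136*(3 - 11*16 + 10*16) - 5*(-7)² = -136*(3 - 176 + 160) - 5*49 = -136*(-13) - 245 = 1768 - 245 = 1523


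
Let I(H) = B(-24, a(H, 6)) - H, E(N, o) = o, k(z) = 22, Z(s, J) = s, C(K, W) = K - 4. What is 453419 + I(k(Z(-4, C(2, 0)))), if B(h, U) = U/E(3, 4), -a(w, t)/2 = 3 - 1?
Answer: 453396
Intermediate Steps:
C(K, W) = -4 + K
a(w, t) = -4 (a(w, t) = -2*(3 - 1) = -2*2 = -4)
B(h, U) = U/4
I(H) = -1 - H (I(H) = (¼)*(-4) - H = -1 - H)
453419 + I(k(Z(-4, C(2, 0)))) = 453419 + (-1 - 1*22) = 453419 + (-1 - 22) = 453419 - 23 = 453396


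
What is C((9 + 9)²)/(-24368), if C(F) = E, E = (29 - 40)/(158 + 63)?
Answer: 11/5385328 ≈ 2.0426e-6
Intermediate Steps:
E = -11/221 ≈ -0.049774
C(F) = -11/221
C((9 + 9)²)/(-24368) = -11/221/(-24368) = -11/221*(-1/24368) = 11/5385328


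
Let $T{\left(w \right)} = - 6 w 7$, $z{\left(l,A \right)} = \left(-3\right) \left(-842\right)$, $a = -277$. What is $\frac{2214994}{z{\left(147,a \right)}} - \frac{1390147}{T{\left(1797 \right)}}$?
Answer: $\frac{28447661413}{31774554} \approx 895.3$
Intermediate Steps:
$z{\left(l,A \right)} = 2526$
$T{\left(w \right)} = - 42 w$
$\frac{2214994}{z{\left(147,a \right)}} - \frac{1390147}{T{\left(1797 \right)}} = \frac{2214994}{2526} - \frac{1390147}{\left(-42\right) 1797} = 2214994 \cdot \frac{1}{2526} - \frac{1390147}{-75474} = \frac{1107497}{1263} - - \frac{1390147}{75474} = \frac{1107497}{1263} + \frac{1390147}{75474} = \frac{28447661413}{31774554}$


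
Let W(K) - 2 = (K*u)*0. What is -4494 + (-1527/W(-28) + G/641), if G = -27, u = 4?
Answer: -6740169/1282 ≈ -5257.5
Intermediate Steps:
W(K) = 2 (W(K) = 2 + (K*4)*0 = 2 + (4*K)*0 = 2 + 0 = 2)
-4494 + (-1527/W(-28) + G/641) = -4494 + (-1527/2 - 27/641) = -4494 - 978861/1282 = -6740169/1282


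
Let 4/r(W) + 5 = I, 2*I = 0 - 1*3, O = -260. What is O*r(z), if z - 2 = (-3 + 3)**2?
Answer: 160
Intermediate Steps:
z = 2 (z = 2 + (-3 + 3)**2 = 2 + 0**2 = 2 + 0 = 2)
I = -3/2 (I = (0 - 1*3)/2 = (0 - 3)/2 = (1/2)*(-3) = -3/2 ≈ -1.5000)
r(W) = -8/13 (r(W) = 4/(-5 - 3/2) = 4/(-13/2) = 4*(-2/13) = -8/13)
O*r(z) = -260*(-8/13) = 160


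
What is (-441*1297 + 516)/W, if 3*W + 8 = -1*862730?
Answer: 1714383/862738 ≈ 1.9871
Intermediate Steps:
W = -862738/3 (W = -8/3 + (-1*862730)/3 = -8/3 + (1/3)*(-862730) = -8/3 - 862730/3 = -862738/3 ≈ -2.8758e+5)
(-441*1297 + 516)/W = (-441*1297 + 516)/(-862738/3) = (-571977 + 516)*(-3/862738) = -571461*(-3/862738) = 1714383/862738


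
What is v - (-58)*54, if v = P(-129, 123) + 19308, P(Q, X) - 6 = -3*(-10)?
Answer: 22476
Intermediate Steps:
P(Q, X) = 36 (P(Q, X) = 6 - 3*(-10) = 6 + 30 = 36)
v = 19344 (v = 36 + 19308 = 19344)
v - (-58)*54 = 19344 - (-58)*54 = 19344 - 1*(-3132) = 19344 + 3132 = 22476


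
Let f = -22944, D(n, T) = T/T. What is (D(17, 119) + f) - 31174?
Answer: -54117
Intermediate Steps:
D(n, T) = 1
(D(17, 119) + f) - 31174 = (1 - 22944) - 31174 = -22943 - 31174 = -54117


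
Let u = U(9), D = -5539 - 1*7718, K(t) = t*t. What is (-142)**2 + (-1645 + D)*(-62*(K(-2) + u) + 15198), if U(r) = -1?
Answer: -223688660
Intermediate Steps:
K(t) = t**2
D = -13257 (D = -5539 - 7718 = -13257)
u = -1
(-142)**2 + (-1645 + D)*(-62*(K(-2) + u) + 15198) = (-142)**2 + (-1645 - 13257)*(-62*((-2)**2 - 1) + 15198) = 20164 - 14902*(-62*(4 - 1) + 15198) = 20164 - 14902*(-62*3 + 15198) = 20164 - 14902*(-186 + 15198) = 20164 - 14902*15012 = 20164 - 223708824 = -223688660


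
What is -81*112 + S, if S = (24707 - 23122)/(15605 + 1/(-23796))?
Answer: -3368727728028/371336579 ≈ -9071.9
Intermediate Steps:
S = 37716660/371336579 (S = 1585/(15605 - 1/23796) = 1585/(371336579/23796) = 1585*(23796/371336579) = 37716660/371336579 ≈ 0.10157)
-81*112 + S = -81*112 + 37716660/371336579 = -9072 + 37716660/371336579 = -3368727728028/371336579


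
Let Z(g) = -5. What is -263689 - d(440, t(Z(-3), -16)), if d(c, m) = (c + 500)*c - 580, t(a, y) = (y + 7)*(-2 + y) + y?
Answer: -676709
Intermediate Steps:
t(a, y) = y + (-2 + y)*(7 + y) (t(a, y) = (7 + y)*(-2 + y) + y = (-2 + y)*(7 + y) + y = y + (-2 + y)*(7 + y))
d(c, m) = -580 + c*(500 + c) (d(c, m) = (500 + c)*c - 580 = c*(500 + c) - 580 = -580 + c*(500 + c))
-263689 - d(440, t(Z(-3), -16)) = -263689 - (-580 + 440² + 500*440) = -263689 - (-580 + 193600 + 220000) = -263689 - 1*413020 = -263689 - 413020 = -676709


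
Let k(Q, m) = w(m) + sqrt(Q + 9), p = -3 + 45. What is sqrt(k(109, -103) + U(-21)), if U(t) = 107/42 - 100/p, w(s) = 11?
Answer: sqrt(402 + 36*sqrt(118))/6 ≈ 4.6936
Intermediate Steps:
p = 42
k(Q, m) = 11 + sqrt(9 + Q) (k(Q, m) = 11 + sqrt(Q + 9) = 11 + sqrt(9 + Q))
U(t) = 1/6 (U(t) = 107/42 - 100/42 = 107*(1/42) - 100*1/42 = 107/42 - 50/21 = 1/6)
sqrt(k(109, -103) + U(-21)) = sqrt((11 + sqrt(9 + 109)) + 1/6) = sqrt((11 + sqrt(118)) + 1/6) = sqrt(67/6 + sqrt(118))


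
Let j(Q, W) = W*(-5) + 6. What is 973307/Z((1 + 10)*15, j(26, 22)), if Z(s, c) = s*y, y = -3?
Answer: -973307/495 ≈ -1966.3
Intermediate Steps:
j(Q, W) = 6 - 5*W (j(Q, W) = -5*W + 6 = 6 - 5*W)
Z(s, c) = -3*s (Z(s, c) = s*(-3) = -3*s)
973307/Z((1 + 10)*15, j(26, 22)) = 973307/((-3*(1 + 10)*15)) = 973307/((-33*15)) = 973307/((-3*165)) = 973307/(-495) = 973307*(-1/495) = -973307/495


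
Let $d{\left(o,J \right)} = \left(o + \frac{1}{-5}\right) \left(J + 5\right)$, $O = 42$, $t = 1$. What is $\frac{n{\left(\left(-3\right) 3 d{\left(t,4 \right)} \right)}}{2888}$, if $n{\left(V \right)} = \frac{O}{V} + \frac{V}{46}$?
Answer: $- \frac{12773}{17934480} \approx -0.0007122$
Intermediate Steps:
$d{\left(o,J \right)} = \left(5 + J\right) \left(- \frac{1}{5} + o\right)$ ($d{\left(o,J \right)} = \left(o - \frac{1}{5}\right) \left(5 + J\right) = \left(- \frac{1}{5} + o\right) \left(5 + J\right) = \left(5 + J\right) \left(- \frac{1}{5} + o\right)$)
$n{\left(V \right)} = \frac{42}{V} + \frac{V}{46}$
$\frac{n{\left(\left(-3\right) 3 d{\left(t,4 \right)} \right)}}{2888} = \frac{\frac{42}{\left(-3\right) 3 \left(-1 + 5 \cdot 1 - \frac{4}{5} + 4 \cdot 1\right)} + \frac{\left(-3\right) 3 \left(-1 + 5 \cdot 1 - \frac{4}{5} + 4 \cdot 1\right)}{46}}{2888} = \left(\frac{42}{\left(-9\right) \left(-1 + 5 - \frac{4}{5} + 4\right)} + \frac{\left(-9\right) \left(-1 + 5 - \frac{4}{5} + 4\right)}{46}\right) \frac{1}{2888} = \left(\frac{42}{\left(-9\right) \frac{36}{5}} + \frac{\left(-9\right) \frac{36}{5}}{46}\right) \frac{1}{2888} = \left(\frac{42}{- \frac{324}{5}} + \frac{1}{46} \left(- \frac{324}{5}\right)\right) \frac{1}{2888} = \left(42 \left(- \frac{5}{324}\right) - \frac{162}{115}\right) \frac{1}{2888} = \left(- \frac{35}{54} - \frac{162}{115}\right) \frac{1}{2888} = \left(- \frac{12773}{6210}\right) \frac{1}{2888} = - \frac{12773}{17934480}$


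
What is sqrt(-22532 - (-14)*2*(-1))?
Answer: 4*I*sqrt(1410) ≈ 150.2*I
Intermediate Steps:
sqrt(-22532 - (-14)*2*(-1)) = sqrt(-22532 - 7*(-4)*(-1)) = sqrt(-22532 + 28*(-1)) = sqrt(-22532 - 28) = sqrt(-22560) = 4*I*sqrt(1410)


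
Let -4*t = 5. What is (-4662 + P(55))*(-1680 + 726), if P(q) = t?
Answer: 8897481/2 ≈ 4.4487e+6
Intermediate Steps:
t = -5/4 (t = -¼*5 = -5/4 ≈ -1.2500)
P(q) = -5/4
(-4662 + P(55))*(-1680 + 726) = (-4662 - 5/4)*(-1680 + 726) = -18653/4*(-954) = 8897481/2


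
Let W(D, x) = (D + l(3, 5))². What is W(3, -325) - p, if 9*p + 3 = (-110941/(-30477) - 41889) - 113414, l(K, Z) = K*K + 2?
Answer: 4786911449/274293 ≈ 17452.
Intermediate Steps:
l(K, Z) = 2 + K² (l(K, Z) = K² + 2 = 2 + K²)
W(D, x) = (11 + D)² (W(D, x) = (D + (2 + 3²))² = (D + (2 + 9))² = (D + 11)² = (11 + D)²)
p = -4733150021/274293 (p = -⅓ + ((-110941/(-30477) - 41889) - 113414)/9 = -⅓ + ((-110941*(-1/30477) - 41889) - 113414)/9 = -⅓ + ((110941/30477 - 41889) - 113414)/9 = -⅓ + (-1276540112/30477 - 113414)/9 = -⅓ + (⅑)*(-4733058590/30477) = -⅓ - 4733058590/274293 = -4733150021/274293 ≈ -17256.)
W(3, -325) - p = (11 + 3)² - 1*(-4733150021/274293) = 14² + 4733150021/274293 = 196 + 4733150021/274293 = 4786911449/274293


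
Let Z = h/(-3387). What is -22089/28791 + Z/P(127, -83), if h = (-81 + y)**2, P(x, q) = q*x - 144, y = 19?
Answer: -88810259539/115772113905 ≈ -0.76711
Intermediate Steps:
P(x, q) = -144 + q*x
h = 3844 (h = (-81 + 19)**2 = (-62)**2 = 3844)
Z = -3844/3387 (Z = 3844/(-3387) = 3844*(-1/3387) = -3844/3387 ≈ -1.1349)
-22089/28791 + Z/P(127, -83) = -22089/28791 - 3844/(3387*(-144 - 83*127)) = -22089*1/28791 - 3844/(3387*(-144 - 10541)) = -7363/9597 - 3844/3387/(-10685) = -7363/9597 - 3844/3387*(-1/10685) = -7363/9597 + 3844/36190095 = -88810259539/115772113905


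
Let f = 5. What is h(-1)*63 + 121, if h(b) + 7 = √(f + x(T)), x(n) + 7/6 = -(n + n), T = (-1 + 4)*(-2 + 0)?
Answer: -320 + 21*√570/2 ≈ -69.316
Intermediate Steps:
T = -6 (T = 3*(-2) = -6)
x(n) = -7/6 - 2*n (x(n) = -7/6 - (n + n) = -7/6 - 2*n)
h(b) = -7 + √570/6 (h(b) = -7 + √(5 + (-7/6 - 2*(-6))) = -7 + √(5 + (-7/6 + 12)) = -7 + √(5 + 65/6) = -7 + √(95/6) = -7 + √570/6)
h(-1)*63 + 121 = (-7 + √570/6)*63 + 121 = (-441 + 21*√570/2) + 121 = -320 + 21*√570/2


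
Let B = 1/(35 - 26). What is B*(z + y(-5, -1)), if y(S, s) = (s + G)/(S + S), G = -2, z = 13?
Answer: 133/90 ≈ 1.4778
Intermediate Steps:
B = 1/9 ≈ 0.11111
y(S, s) = (-2 + s)/(2*S) (y(S, s) = (s - 2)/(S + S) = (-2 + s)/((2*S)) = (-2 + s)*(1/(2*S)) = (-2 + s)/(2*S))
B*(z + y(-5, -1)) = (13 + (1/2)*(-2 - 1)/(-5))/9 = (13 + (1/2)*(-1/5)*(-3))/9 = (13 + 3/10)/9 = (1/9)*(133/10) = 133/90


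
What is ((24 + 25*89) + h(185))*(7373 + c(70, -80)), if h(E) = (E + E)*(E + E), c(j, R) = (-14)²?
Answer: 1053218781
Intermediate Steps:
c(j, R) = 196
h(E) = 4*E² (h(E) = (2*E)*(2*E) = 4*E²)
((24 + 25*89) + h(185))*(7373 + c(70, -80)) = ((24 + 25*89) + 4*185²)*(7373 + 196) = ((24 + 2225) + 4*34225)*7569 = (2249 + 136900)*7569 = 139149*7569 = 1053218781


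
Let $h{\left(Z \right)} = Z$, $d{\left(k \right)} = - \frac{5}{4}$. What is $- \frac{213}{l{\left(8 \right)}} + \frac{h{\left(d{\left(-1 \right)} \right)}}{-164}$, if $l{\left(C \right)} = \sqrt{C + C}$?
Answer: $- \frac{34927}{656} \approx -53.242$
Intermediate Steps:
$d{\left(k \right)} = - \frac{5}{4}$ ($d{\left(k \right)} = \left(-5\right) \frac{1}{4} = - \frac{5}{4}$)
$l{\left(C \right)} = \sqrt{2} \sqrt{C}$ ($l{\left(C \right)} = \sqrt{2 C} = \sqrt{2} \sqrt{C}$)
$- \frac{213}{l{\left(8 \right)}} + \frac{h{\left(d{\left(-1 \right)} \right)}}{-164} = - \frac{213}{\sqrt{2} \sqrt{8}} - \frac{5}{4 \left(-164\right)} = - \frac{213}{\sqrt{2} \cdot 2 \sqrt{2}} - - \frac{5}{656} = - \frac{213}{4} + \frac{5}{656} = - \frac{34927}{656}$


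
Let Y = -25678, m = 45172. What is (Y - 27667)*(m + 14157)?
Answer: -3164905505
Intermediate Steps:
(Y - 27667)*(m + 14157) = (-25678 - 27667)*(45172 + 14157) = -53345*59329 = -3164905505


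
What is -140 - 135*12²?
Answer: -19580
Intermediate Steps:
-140 - 135*12² = -140 - 135*144 = -140 - 19440 = -19580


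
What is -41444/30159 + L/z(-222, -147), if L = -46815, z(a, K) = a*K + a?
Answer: -918392171/325837836 ≈ -2.8186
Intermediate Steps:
z(a, K) = a + K*a (z(a, K) = K*a + a = a + K*a)
-41444/30159 + L/z(-222, -147) = -41444/30159 - 46815*(-1/(222*(1 - 147))) = -41444*1/30159 - 46815/((-222*(-146))) = -41444/30159 - 46815/32412 = -41444/30159 - 46815*1/32412 = -41444/30159 - 15605/10804 = -918392171/325837836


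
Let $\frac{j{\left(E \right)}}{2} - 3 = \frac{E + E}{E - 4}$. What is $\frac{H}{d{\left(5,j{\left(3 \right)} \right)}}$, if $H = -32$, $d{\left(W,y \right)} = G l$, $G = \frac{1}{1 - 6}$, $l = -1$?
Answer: $-160$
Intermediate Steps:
$G = - \frac{1}{5}$ ($G = \frac{1}{-5} = - \frac{1}{5} \approx -0.2$)
$j{\left(E \right)} = 6 + \frac{4 E}{-4 + E}$ ($j{\left(E \right)} = 6 + 2 \frac{E + E}{E - 4} = 6 + 2 \frac{2 E}{-4 + E} = 6 + \frac{4 E}{-4 + E}$)
$d{\left(W,y \right)} = \frac{1}{5}$ ($d{\left(W,y \right)} = \left(- \frac{1}{5}\right) \left(-1\right) = \frac{1}{5}$)
$\frac{H}{d{\left(5,j{\left(3 \right)} \right)}} = - 32 \frac{1}{\frac{1}{5}} = \left(-32\right) 5 = -160$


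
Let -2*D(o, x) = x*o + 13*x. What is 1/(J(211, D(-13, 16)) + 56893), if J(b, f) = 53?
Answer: 1/56946 ≈ 1.7560e-5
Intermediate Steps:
D(o, x) = -13*x/2 - o*x/2 (D(o, x) = -(x*o + 13*x)/2 = -(o*x + 13*x)/2 = -(13*x + o*x)/2 = -13*x/2 - o*x/2)
1/(J(211, D(-13, 16)) + 56893) = 1/(53 + 56893) = 1/56946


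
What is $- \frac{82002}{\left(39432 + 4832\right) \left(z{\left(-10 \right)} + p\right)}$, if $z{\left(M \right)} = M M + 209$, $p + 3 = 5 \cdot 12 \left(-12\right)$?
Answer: $\frac{13667}{3054216} \approx 0.0044748$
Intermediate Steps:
$p = -723$ ($p = -3 + 5 \cdot 12 \left(-12\right) = -3 + 60 \left(-12\right) = -3 - 720 = -723$)
$z{\left(M \right)} = 209 + M^{2}$ ($z{\left(M \right)} = M^{2} + 209 = 209 + M^{2}$)
$- \frac{82002}{\left(39432 + 4832\right) \left(z{\left(-10 \right)} + p\right)} = - \frac{82002}{\left(39432 + 4832\right) \left(\left(209 + \left(-10\right)^{2}\right) - 723\right)} = - \frac{82002}{44264 \left(\left(209 + 100\right) - 723\right)} = - \frac{82002}{44264 \left(309 - 723\right)} = - \frac{82002}{44264 \left(-414\right)} = - \frac{82002}{-18325296} = \left(-82002\right) \left(- \frac{1}{18325296}\right) = \frac{13667}{3054216}$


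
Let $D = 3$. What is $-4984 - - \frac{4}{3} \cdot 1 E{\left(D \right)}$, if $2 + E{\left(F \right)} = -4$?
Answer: $-4992$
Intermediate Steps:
$E{\left(F \right)} = -6$ ($E{\left(F \right)} = -2 - 4 = -6$)
$-4984 - - \frac{4}{3} \cdot 1 E{\left(D \right)} = -4984 - - \frac{4}{3} \cdot 1 \left(-6\right) = -4984 - \left(-4\right) \frac{1}{3} \cdot 1 \left(-6\right) = -4984 - \left(- \frac{4}{3}\right) 1 \left(-6\right) = -4984 - \left(- \frac{4}{3}\right) \left(-6\right) = -4984 - 8 = -4992$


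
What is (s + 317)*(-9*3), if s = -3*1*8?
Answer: -7911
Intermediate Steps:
s = -24 (s = -3*8 = -24)
(s + 317)*(-9*3) = (-24 + 317)*(-9*3) = 293*(-27) = -7911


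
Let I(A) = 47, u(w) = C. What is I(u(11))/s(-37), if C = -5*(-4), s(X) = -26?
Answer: -47/26 ≈ -1.8077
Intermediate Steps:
C = 20
u(w) = 20
I(u(11))/s(-37) = 47/(-26) = 47*(-1/26) = -47/26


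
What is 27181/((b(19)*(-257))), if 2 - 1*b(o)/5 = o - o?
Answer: -27181/2570 ≈ -10.576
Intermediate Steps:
b(o) = 10 (b(o) = 10 - 5*(o - o) = 10 - 5*0 = 10 + 0 = 10)
27181/((b(19)*(-257))) = 27181/((10*(-257))) = 27181/(-2570) = 27181*(-1/2570) = -27181/2570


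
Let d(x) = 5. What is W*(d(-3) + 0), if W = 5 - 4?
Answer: 5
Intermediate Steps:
W = 1
W*(d(-3) + 0) = 1*(5 + 0) = 1*5 = 5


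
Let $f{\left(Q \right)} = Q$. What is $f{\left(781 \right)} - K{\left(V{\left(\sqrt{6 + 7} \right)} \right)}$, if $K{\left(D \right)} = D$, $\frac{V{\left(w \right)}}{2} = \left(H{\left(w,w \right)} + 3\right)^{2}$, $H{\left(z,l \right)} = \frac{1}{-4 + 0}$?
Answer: $\frac{6127}{8} \approx 765.88$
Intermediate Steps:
$H{\left(z,l \right)} = - \frac{1}{4}$ ($H{\left(z,l \right)} = \frac{1}{-4} = - \frac{1}{4}$)
$V{\left(w \right)} = \frac{121}{8}$ ($V{\left(w \right)} = 2 \left(- \frac{1}{4} + 3\right)^{2} = 2 \left(\frac{11}{4}\right)^{2} = 2 \cdot \frac{121}{16} = \frac{121}{8}$)
$f{\left(781 \right)} - K{\left(V{\left(\sqrt{6 + 7} \right)} \right)} = 781 - \frac{121}{8} = \frac{6127}{8}$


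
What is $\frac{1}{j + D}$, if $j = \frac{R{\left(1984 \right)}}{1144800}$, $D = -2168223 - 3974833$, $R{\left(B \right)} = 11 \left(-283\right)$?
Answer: $- \frac{1144800}{7032570511913} \approx -1.6279 \cdot 10^{-7}$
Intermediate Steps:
$R{\left(B \right)} = -3113$
$D = -6143056$ ($D = -2168223 - 3974833 = -6143056$)
$j = - \frac{3113}{1144800} \approx -0.0027193$
$\frac{1}{j + D} = \frac{1}{- \frac{3113}{1144800} - 6143056} = \frac{1}{- \frac{7032570511913}{1144800}} = - \frac{1144800}{7032570511913}$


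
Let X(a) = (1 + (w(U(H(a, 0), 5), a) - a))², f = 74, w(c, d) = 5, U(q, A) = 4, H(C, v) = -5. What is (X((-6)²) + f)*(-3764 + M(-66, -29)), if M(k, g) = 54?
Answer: -3613540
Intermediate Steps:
X(a) = (6 - a)² (X(a) = (1 + (5 - a))² = (6 - a)²)
(X((-6)²) + f)*(-3764 + M(-66, -29)) = ((6 - 1*(-6)²)² + 74)*(-3764 + 54) = ((6 - 1*36)² + 74)*(-3710) = ((6 - 36)² + 74)*(-3710) = ((-30)² + 74)*(-3710) = (900 + 74)*(-3710) = 974*(-3710) = -3613540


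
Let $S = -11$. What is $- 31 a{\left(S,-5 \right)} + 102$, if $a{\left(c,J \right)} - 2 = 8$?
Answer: $-208$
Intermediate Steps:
$a{\left(c,J \right)} = 10$ ($a{\left(c,J \right)} = 2 + 8 = 10$)
$- 31 a{\left(S,-5 \right)} + 102 = \left(-31\right) 10 + 102 = -310 + 102 = -208$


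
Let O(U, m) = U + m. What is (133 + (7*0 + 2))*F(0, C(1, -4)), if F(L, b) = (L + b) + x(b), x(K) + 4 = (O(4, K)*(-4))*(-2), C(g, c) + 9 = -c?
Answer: -2295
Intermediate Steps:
C(g, c) = -9 - c
x(K) = 28 + 8*K (x(K) = -4 + ((4 + K)*(-4))*(-2) = -4 + (-16 - 4*K)*(-2) = -4 + (32 + 8*K) = 28 + 8*K)
F(L, b) = 28 + L + 9*b (F(L, b) = (L + b) + (28 + 8*b) = 28 + L + 9*b)
(133 + (7*0 + 2))*F(0, C(1, -4)) = (133 + (7*0 + 2))*(28 + 0 + 9*(-9 - 1*(-4))) = (133 + (0 + 2))*(28 + 0 + 9*(-9 + 4)) = (133 + 2)*(28 + 0 + 9*(-5)) = 135*(28 + 0 - 45) = 135*(-17) = -2295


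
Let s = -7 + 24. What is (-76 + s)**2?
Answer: 3481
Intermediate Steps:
s = 17
(-76 + s)**2 = (-76 + 17)**2 = (-59)**2 = 3481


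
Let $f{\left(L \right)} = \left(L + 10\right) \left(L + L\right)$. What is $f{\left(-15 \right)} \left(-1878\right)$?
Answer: $-281700$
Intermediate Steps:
$f{\left(L \right)} = 2 L \left(10 + L\right)$ ($f{\left(L \right)} = \left(10 + L\right) 2 L = 2 L \left(10 + L\right)$)
$f{\left(-15 \right)} \left(-1878\right) = 2 \left(-15\right) \left(10 - 15\right) \left(-1878\right) = 2 \left(-15\right) \left(-5\right) \left(-1878\right) = 150 \left(-1878\right) = -281700$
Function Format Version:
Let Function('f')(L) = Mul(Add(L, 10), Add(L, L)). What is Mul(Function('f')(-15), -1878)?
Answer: -281700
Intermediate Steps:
Function('f')(L) = Mul(2, L, Add(10, L)) (Function('f')(L) = Mul(Add(10, L), Mul(2, L)) = Mul(2, L, Add(10, L)))
Mul(Function('f')(-15), -1878) = Mul(Mul(2, -15, Add(10, -15)), -1878) = Mul(Mul(2, -15, -5), -1878) = Mul(150, -1878) = -281700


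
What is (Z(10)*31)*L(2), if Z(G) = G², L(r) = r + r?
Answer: 12400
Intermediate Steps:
L(r) = 2*r
(Z(10)*31)*L(2) = (10²*31)*(2*2) = (100*31)*4 = 3100*4 = 12400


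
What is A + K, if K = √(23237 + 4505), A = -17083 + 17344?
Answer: 261 + √27742 ≈ 427.56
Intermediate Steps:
A = 261
K = √27742 ≈ 166.56
A + K = 261 + √27742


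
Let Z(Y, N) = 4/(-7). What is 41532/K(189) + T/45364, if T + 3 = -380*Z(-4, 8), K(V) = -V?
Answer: -628005725/2857932 ≈ -219.74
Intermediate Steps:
Z(Y, N) = -4/7 (Z(Y, N) = 4*(-⅐) = -4/7)
T = 1499/7 (T = -3 - 380*(-4/7) = -3 + 1520/7 = 1499/7 ≈ 214.14)
41532/K(189) + T/45364 = 41532/((-1*189)) + (1499/7)/45364 = 41532/(-189) + (1499/7)*(1/45364) = 41532*(-1/189) + 1499/317548 = -13844/63 + 1499/317548 = -628005725/2857932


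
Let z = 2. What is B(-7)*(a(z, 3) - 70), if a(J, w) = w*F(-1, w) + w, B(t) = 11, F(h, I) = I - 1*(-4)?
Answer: -506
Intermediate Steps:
F(h, I) = 4 + I (F(h, I) = I + 4 = 4 + I)
a(J, w) = w + w*(4 + w) (a(J, w) = w*(4 + w) + w = w + w*(4 + w))
B(-7)*(a(z, 3) - 70) = 11*(3*(5 + 3) - 70) = 11*(3*8 - 70) = 11*(24 - 70) = 11*(-46) = -506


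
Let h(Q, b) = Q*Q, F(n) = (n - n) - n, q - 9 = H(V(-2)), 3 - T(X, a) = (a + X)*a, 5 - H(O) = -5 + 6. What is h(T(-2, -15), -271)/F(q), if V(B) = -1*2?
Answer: -63504/13 ≈ -4884.9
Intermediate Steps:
V(B) = -2
H(O) = 4 (H(O) = 5 - (-5 + 6) = 5 - 1*1 = 5 - 1 = 4)
T(X, a) = 3 - a*(X + a) (T(X, a) = 3 - (a + X)*a = 3 - (X + a)*a = 3 - a*(X + a))
q = 13 (q = 9 + 4 = 13)
F(n) = -n (F(n) = 0 - n = -n)
h(Q, b) = Q²
h(T(-2, -15), -271)/F(q) = (3 - 1*(-15)² - 1*(-2)*(-15))²/((-1*13)) = (3 - 1*225 - 30)²/(-13) = (3 - 225 - 30)²*(-1/13) = (-252)²*(-1/13) = 63504*(-1/13) = -63504/13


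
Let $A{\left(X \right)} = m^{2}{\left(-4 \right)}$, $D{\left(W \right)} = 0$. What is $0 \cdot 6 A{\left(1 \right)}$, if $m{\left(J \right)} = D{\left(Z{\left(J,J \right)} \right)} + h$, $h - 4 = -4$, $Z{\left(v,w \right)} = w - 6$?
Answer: $0$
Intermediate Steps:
$Z{\left(v,w \right)} = -6 + w$ ($Z{\left(v,w \right)} = w - 6 = -6 + w$)
$h = 0$ ($h = 4 - 4 = 0$)
$m{\left(J \right)} = 0$ ($m{\left(J \right)} = 0 + 0 = 0$)
$A{\left(X \right)} = 0$ ($A{\left(X \right)} = 0^{2} = 0$)
$0 \cdot 6 A{\left(1 \right)} = 0 \cdot 6 \cdot 0 = 0 \cdot 0 = 0$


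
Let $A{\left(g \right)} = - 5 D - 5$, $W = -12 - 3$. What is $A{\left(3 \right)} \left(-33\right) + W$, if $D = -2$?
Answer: $-180$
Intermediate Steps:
$W = -15$ ($W = -12 + \left(-6 + 3\right) = -12 - 3 = -15$)
$A{\left(g \right)} = 5$ ($A{\left(g \right)} = \left(-5\right) \left(-2\right) - 5 = 10 - 5 = 5$)
$A{\left(3 \right)} \left(-33\right) + W = 5 \left(-33\right) - 15 = -165 - 15 = -180$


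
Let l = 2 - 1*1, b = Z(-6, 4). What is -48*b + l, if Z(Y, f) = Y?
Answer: 289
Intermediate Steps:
b = -6
l = 1 (l = 2 - 1 = 1)
-48*b + l = -48*(-6) + 1 = 288 + 1 = 289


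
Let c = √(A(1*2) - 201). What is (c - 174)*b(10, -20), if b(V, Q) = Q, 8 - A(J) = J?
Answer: 3480 - 20*I*√195 ≈ 3480.0 - 279.28*I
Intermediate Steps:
A(J) = 8 - J
c = I*√195 (c = √((8 - 2) - 201) = √(6 - 201) = √(-195) = I*√195 ≈ 13.964*I)
(c - 174)*b(10, -20) = (I*√195 - 174)*(-20) = (-174 + I*√195)*(-20) = 3480 - 20*I*√195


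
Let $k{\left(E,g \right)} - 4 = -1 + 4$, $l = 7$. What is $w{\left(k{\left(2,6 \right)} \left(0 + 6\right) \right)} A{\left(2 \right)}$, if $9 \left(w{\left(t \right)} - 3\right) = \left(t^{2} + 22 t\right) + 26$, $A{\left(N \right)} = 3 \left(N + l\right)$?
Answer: $8223$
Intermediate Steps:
$k{\left(E,g \right)} = 7$ ($k{\left(E,g \right)} = 4 + \left(-1 + 4\right) = 4 + 3 = 7$)
$A{\left(N \right)} = 21 + 3 N$ ($A{\left(N \right)} = 3 \left(N + 7\right) = 3 \left(7 + N\right) = 21 + 3 N$)
$w{\left(t \right)} = \frac{53}{9} + \frac{t^{2}}{9} + \frac{22 t}{9}$ ($w{\left(t \right)} = 3 + \frac{\left(t^{2} + 22 t\right) + 26}{9} = 3 + \frac{26 + t^{2} + 22 t}{9} = 3 + \left(\frac{26}{9} + \frac{t^{2}}{9} + \frac{22 t}{9}\right) = \frac{53}{9} + \frac{t^{2}}{9} + \frac{22 t}{9}$)
$w{\left(k{\left(2,6 \right)} \left(0 + 6\right) \right)} A{\left(2 \right)} = \left(\frac{53}{9} + \frac{\left(7 \left(0 + 6\right)\right)^{2}}{9} + \frac{22 \cdot 7 \left(0 + 6\right)}{9}\right) \left(21 + 3 \cdot 2\right) = \left(\frac{53}{9} + \frac{\left(7 \cdot 6\right)^{2}}{9} + \frac{22 \cdot 7 \cdot 6}{9}\right) \left(21 + 6\right) = \left(\frac{53}{9} + \frac{42^{2}}{9} + \frac{22}{9} \cdot 42\right) 27 = \left(\frac{53}{9} + \frac{1}{9} \cdot 1764 + \frac{308}{3}\right) 27 = \left(\frac{53}{9} + 196 + \frac{308}{3}\right) 27 = \frac{2741}{9} \cdot 27 = 8223$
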